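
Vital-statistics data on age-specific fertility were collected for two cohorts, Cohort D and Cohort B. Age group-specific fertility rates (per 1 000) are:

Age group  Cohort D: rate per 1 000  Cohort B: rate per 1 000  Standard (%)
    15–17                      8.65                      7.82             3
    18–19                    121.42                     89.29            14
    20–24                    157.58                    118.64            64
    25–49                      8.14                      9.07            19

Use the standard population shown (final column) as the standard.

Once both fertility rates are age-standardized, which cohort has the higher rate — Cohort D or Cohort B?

Standard weights: 0.03, 0.14, 0.64, 0.19.
Cohort D: 0.0300×8.65 + 0.1400×121.42 + 0.6400×157.58 + 0.1900×8.14 = 119.6561 per 1 000.
Cohort B: 0.0300×7.82 + 0.1400×89.29 + 0.6400×118.64 + 0.1900×9.07 = 90.3881 per 1 000.

Cohort D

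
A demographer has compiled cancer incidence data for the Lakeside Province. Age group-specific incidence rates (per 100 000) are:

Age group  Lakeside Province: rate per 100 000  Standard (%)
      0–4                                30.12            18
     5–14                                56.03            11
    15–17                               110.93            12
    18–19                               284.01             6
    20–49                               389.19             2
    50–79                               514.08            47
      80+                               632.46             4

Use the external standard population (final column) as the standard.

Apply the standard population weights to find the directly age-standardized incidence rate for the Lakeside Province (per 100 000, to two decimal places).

316.64

Standard weights: 0.18, 0.11, 0.12, 0.06, 0.02, 0.47, 0.04.
Standardized rate: 0.1800×30.12 + 0.1100×56.03 + 0.1200×110.93 + 0.0600×284.01 + 0.0200×389.19 + 0.4700×514.08 + 0.0400×632.46 = 316.6369 per 100 000.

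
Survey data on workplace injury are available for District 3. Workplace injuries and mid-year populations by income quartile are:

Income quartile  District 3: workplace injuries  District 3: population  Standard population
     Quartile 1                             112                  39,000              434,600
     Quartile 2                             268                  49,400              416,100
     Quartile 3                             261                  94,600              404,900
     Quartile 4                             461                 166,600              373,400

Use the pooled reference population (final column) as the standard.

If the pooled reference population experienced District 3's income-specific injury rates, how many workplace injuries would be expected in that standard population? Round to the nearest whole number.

5656

Income-specific rates per 10,000 for District 3: 28.72, 54.25, 27.59, 27.67.
Expected workplace injuries = Σ (standard pop × income-specific rate ÷ 10,000)
= 434,600×28.72/10,000 + 416,100×54.25/10,000 + 404,900×27.59/10,000 + 373,400×27.67/10,000
= 1248.08 + 2257.38 + 1117.11 + 1033.24 = 5655.82.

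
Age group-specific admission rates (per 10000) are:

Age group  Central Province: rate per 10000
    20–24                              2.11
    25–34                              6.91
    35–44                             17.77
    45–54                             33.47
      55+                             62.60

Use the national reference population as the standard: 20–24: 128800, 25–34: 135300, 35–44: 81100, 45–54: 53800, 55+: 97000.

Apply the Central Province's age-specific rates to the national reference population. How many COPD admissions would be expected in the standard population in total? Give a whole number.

1052

Expected COPD admissions = Σ (standard pop × age-specific rate ÷ 10000)
= 128800×2.11/10000 + 135300×6.91/10000 + 81100×17.77/10000 + 53800×33.47/10000 + 97000×62.60/10000
= 27.18 + 93.49 + 144.11 + 180.07 + 607.22 = 1052.07.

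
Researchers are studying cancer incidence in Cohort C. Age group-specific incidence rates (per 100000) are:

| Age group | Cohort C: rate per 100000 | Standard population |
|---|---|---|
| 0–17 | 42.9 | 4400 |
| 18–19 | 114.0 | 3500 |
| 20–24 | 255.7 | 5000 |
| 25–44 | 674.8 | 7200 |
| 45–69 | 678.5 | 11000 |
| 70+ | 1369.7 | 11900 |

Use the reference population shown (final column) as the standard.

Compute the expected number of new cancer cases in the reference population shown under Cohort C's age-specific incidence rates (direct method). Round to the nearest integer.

305

Expected new cancer cases = Σ (standard pop × age-specific rate ÷ 100000)
= 4400×42.9/100000 + 3500×114.0/100000 + 5000×255.7/100000 + 7200×674.8/100000 + 11000×678.5/100000 + 11900×1369.7/100000
= 1.89 + 3.99 + 12.79 + 48.59 + 74.64 + 162.99 = 304.88.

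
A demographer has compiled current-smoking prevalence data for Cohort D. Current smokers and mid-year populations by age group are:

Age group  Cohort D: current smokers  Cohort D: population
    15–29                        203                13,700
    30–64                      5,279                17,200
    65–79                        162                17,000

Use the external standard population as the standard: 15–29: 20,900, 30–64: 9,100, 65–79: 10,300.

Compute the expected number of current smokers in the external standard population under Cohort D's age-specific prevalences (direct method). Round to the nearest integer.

Age-specific rates per 1,000 for Cohort D: 14.818, 306.919, 9.529.
Expected current smokers = Σ (standard pop × age-specific rate ÷ 1,000)
= 20,900×14.818/1,000 + 9,100×306.919/1,000 + 10,300×9.529/1,000
= 309.69 + 2792.96 + 98.15 = 3200.80.

3201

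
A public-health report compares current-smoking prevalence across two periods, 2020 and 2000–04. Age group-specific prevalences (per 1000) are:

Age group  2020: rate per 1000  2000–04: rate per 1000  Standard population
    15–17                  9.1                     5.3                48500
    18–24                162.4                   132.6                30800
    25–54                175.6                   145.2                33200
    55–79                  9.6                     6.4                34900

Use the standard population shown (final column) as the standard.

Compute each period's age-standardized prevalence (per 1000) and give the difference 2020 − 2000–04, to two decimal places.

15.08

Standard total = 147400; weights = 0.3290, 0.2090, 0.2252, 0.2368.
2020: 0.3290×9.1 + 0.2090×162.4 + 0.2252×175.6 + 0.2368×9.6 = 78.7533 per 1000.
2000–04: 0.3290×5.3 + 0.2090×132.6 + 0.2252×145.2 + 0.2368×6.4 = 63.6712 per 1000.
Difference = 78.7533 − 63.6712 = 15.0821.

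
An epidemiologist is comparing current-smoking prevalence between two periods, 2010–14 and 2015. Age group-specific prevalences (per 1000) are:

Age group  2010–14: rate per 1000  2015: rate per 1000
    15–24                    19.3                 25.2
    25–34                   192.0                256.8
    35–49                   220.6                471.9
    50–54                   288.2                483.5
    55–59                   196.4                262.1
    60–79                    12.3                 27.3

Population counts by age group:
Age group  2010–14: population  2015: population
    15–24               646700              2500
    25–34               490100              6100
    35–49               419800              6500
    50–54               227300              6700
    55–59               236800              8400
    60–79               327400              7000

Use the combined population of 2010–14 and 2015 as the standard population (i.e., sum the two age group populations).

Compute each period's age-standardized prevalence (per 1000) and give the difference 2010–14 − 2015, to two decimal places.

Combined standard total = 2385300; weights = 0.2722, 0.2080, 0.1787, 0.0981, 0.1028, 0.1402.
2010–14: 0.2722×19.3 + 0.2080×192.0 + 0.1787×220.6 + 0.0981×288.2 + 0.1028×196.4 + 0.1402×12.3 = 134.8052 per 1000.
2015: 0.2722×25.2 + 0.2080×256.8 + 0.1787×471.9 + 0.0981×483.5 + 0.1028×262.1 + 0.1402×27.3 = 222.8189 per 1000.
Difference = 134.8052 − 222.8189 = -88.0137.

-88.01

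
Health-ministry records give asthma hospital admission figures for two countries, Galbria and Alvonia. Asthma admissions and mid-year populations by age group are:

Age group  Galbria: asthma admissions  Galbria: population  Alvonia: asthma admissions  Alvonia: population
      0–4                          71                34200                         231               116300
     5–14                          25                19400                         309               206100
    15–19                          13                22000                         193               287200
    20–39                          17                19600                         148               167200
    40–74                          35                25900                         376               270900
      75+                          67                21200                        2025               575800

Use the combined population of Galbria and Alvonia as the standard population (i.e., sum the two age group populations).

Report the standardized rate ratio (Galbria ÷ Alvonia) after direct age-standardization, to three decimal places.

Age-specific rates per 10000 for Galbria: 20.76, 12.89, 5.91, 8.67, 13.51, 31.60.
For Alvonia: 19.86, 14.99, 6.72, 8.85, 13.88, 35.17.
Combined standard total = 1765800; weights = 0.0852, 0.1277, 0.1751, 0.1058, 0.1681, 0.3381.
Galbria: 0.0852×20.76 + 0.1277×12.89 + 0.1751×5.91 + 0.1058×8.67 + 0.1681×13.51 + 0.3381×31.60 = 18.3237 per 10000.
Alvonia: 0.0852×19.86 + 0.1277×14.99 + 0.1751×6.72 + 0.1058×8.85 + 0.1681×13.88 + 0.3381×35.17 = 19.9437 per 10000.
Ratio = 18.3237 ÷ 19.9437 = 0.91877.

0.919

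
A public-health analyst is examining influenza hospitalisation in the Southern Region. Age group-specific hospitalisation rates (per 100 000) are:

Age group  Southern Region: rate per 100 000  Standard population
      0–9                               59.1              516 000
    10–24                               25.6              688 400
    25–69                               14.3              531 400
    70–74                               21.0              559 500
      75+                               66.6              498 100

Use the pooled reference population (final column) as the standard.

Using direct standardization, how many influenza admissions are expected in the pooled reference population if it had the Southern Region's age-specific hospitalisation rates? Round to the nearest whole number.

1006

Expected influenza admissions = Σ (standard pop × age-specific rate ÷ 100 000)
= 516 000×59.1/100 000 + 688 400×25.6/100 000 + 531 400×14.3/100 000 + 559 500×21.0/100 000 + 498 100×66.6/100 000
= 304.96 + 176.23 + 75.99 + 117.50 + 331.73 = 1006.41.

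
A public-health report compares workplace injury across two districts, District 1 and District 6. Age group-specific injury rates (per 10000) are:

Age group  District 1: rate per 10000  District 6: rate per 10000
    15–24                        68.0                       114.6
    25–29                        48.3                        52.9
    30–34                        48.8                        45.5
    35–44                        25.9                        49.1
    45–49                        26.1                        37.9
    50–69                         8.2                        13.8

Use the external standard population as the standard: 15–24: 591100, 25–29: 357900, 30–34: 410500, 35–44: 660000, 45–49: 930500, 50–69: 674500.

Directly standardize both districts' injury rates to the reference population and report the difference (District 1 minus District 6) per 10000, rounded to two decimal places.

-15.98

Standard total = 3624500; weights = 0.1631, 0.0987, 0.1133, 0.1821, 0.2567, 0.1861.
District 1: 0.1631×68.0 + 0.0987×48.3 + 0.1133×48.8 + 0.1821×25.9 + 0.2567×26.1 + 0.1861×8.2 = 34.3288 per 10000.
District 6: 0.1631×114.6 + 0.0987×52.9 + 0.1133×45.5 + 0.1821×49.1 + 0.2567×37.9 + 0.1861×13.8 = 50.3051 per 10000.
Difference = 34.3288 − 50.3051 = -15.9763.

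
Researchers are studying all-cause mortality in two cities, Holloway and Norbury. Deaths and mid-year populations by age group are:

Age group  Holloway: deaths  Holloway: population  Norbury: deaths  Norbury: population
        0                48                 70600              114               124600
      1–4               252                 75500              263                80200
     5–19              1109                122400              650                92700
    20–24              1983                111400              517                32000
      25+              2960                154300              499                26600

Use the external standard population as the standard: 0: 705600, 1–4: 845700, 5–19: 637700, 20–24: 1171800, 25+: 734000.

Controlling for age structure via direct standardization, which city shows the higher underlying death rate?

Age-specific rates per 1000 for Holloway: 0.680, 3.338, 9.060, 17.801, 19.183.
For Norbury: 0.915, 3.279, 7.012, 16.156, 18.759.
Standard total = 4094800; weights = 0.1723, 0.2065, 0.1557, 0.2862, 0.1793.
Holloway: 0.1723×0.680 + 0.2065×3.338 + 0.1557×9.060 + 0.2862×17.801 + 0.1793×19.183 = 10.7502 per 1000.
Norbury: 0.1723×0.915 + 0.2065×3.279 + 0.1557×7.012 + 0.2862×16.156 + 0.1793×18.759 = 9.9130 per 1000.

Holloway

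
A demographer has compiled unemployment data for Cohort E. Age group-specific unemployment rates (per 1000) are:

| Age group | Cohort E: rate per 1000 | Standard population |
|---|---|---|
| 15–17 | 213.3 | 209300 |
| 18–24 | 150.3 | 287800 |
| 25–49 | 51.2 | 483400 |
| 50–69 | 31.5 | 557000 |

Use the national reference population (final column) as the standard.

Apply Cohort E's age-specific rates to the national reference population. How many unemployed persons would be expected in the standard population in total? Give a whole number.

Expected unemployed persons = Σ (standard pop × age-specific rate ÷ 1000)
= 209300×213.3/1000 + 287800×150.3/1000 + 483400×51.2/1000 + 557000×31.5/1000
= 44643.69 + 43256.34 + 24750.08 + 17545.50 = 130195.61.

130196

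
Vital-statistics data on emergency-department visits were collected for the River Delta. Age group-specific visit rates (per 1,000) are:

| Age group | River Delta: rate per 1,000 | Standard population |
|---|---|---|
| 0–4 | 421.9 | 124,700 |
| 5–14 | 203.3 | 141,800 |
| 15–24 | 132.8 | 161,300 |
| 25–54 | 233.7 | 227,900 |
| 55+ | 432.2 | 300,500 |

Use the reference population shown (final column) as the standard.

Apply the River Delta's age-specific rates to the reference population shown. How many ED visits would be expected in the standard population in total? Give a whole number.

285996

Expected ED visits = Σ (standard pop × age-specific rate ÷ 1,000)
= 124,700×421.9/1,000 + 141,800×203.3/1,000 + 161,300×132.8/1,000 + 227,900×233.7/1,000 + 300,500×432.2/1,000
= 52610.93 + 28827.94 + 21420.64 + 53260.23 + 129876.10 = 285995.84.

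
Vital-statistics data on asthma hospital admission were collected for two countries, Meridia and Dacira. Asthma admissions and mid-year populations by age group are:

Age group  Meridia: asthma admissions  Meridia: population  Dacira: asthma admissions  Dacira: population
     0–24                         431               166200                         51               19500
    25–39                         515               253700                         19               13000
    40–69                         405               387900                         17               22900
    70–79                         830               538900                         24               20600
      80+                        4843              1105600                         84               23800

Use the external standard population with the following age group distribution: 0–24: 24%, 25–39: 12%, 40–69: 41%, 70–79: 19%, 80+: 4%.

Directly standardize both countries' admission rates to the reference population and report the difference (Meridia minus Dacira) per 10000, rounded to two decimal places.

2.92

Age-specific rates per 10000 for Meridia: 25.93, 20.30, 10.44, 15.40, 43.80.
For Dacira: 26.15, 14.62, 7.42, 11.65, 35.29.
Standard weights: 0.24, 0.12, 0.41, 0.19, 0.04.
Meridia: 0.2400×25.93 + 0.1200×20.30 + 0.4100×10.44 + 0.1900×15.40 + 0.0400×43.80 = 17.6190 per 10000.
Dacira: 0.2400×26.15 + 0.1200×14.62 + 0.4100×7.42 + 0.1900×11.65 + 0.0400×35.29 = 14.6998 per 10000.
Difference = 17.6190 − 14.6998 = 2.9192.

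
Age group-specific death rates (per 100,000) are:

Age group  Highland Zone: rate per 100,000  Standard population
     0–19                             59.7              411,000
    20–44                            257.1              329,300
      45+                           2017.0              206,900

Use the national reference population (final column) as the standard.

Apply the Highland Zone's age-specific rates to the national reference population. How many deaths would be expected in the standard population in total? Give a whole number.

Expected deaths = Σ (standard pop × age-specific rate ÷ 100,000)
= 411,000×59.7/100,000 + 329,300×257.1/100,000 + 206,900×2017.0/100,000
= 245.37 + 846.63 + 4173.17 = 5265.17.

5265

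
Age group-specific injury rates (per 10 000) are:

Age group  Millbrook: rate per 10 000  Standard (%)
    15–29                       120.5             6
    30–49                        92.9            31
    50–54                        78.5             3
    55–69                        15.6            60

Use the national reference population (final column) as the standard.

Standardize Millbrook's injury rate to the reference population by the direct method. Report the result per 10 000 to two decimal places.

47.74

Standard weights: 0.06, 0.31, 0.03, 0.60.
Standardized rate: 0.0600×120.5 + 0.3100×92.9 + 0.0300×78.5 + 0.6000×15.6 = 47.7440 per 10 000.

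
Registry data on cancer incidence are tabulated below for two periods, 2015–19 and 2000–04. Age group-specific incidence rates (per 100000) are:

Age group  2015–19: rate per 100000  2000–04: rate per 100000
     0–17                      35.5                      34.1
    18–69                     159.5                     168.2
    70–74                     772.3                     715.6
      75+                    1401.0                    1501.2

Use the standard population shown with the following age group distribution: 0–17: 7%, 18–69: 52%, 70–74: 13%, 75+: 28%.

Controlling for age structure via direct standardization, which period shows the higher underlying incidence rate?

2000–04

Standard weights: 0.07, 0.52, 0.13, 0.28.
2015–19: 0.0700×35.5 + 0.5200×159.5 + 0.1300×772.3 + 0.2800×1401.0 = 578.1040 per 100000.
2000–04: 0.0700×34.1 + 0.5200×168.2 + 0.1300×715.6 + 0.2800×1501.2 = 603.2150 per 100000.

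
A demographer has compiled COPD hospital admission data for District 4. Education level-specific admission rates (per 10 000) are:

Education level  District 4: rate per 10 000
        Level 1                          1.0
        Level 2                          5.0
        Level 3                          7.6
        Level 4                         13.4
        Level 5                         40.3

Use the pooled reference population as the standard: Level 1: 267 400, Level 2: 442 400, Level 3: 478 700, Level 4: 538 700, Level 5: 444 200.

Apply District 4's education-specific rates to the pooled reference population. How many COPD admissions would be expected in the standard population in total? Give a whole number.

3124

Expected COPD admissions = Σ (standard pop × education-specific rate ÷ 10 000)
= 267 400×1.0/10 000 + 442 400×5.0/10 000 + 478 700×7.6/10 000 + 538 700×13.4/10 000 + 444 200×40.3/10 000
= 26.74 + 221.20 + 363.81 + 721.86 + 1790.13 = 3123.74.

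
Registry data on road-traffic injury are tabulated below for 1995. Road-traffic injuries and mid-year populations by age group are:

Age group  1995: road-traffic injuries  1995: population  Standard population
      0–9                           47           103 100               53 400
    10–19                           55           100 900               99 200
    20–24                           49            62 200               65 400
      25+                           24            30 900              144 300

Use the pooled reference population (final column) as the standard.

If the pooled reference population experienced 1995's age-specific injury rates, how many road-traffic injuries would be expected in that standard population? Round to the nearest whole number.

242

Age-specific rates per 100 000 for 1995: 45.59, 54.51, 78.78, 77.67.
Expected road-traffic injuries = Σ (standard pop × age-specific rate ÷ 100 000)
= 53 400×45.59/100 000 + 99 200×54.51/100 000 + 65 400×78.78/100 000 + 144 300×77.67/100 000
= 24.34 + 54.07 + 51.52 + 112.08 = 242.02.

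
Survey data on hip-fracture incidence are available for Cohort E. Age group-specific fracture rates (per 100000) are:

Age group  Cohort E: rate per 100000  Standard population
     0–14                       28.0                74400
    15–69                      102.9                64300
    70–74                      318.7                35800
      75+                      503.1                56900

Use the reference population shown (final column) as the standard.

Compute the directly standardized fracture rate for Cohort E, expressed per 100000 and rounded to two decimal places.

210.61

Standard total = 231400; weights = 0.3215, 0.2779, 0.1547, 0.2459.
Standardized rate: 0.3215×28.0 + 0.2779×102.9 + 0.1547×318.7 + 0.2459×503.1 = 210.6116 per 100000.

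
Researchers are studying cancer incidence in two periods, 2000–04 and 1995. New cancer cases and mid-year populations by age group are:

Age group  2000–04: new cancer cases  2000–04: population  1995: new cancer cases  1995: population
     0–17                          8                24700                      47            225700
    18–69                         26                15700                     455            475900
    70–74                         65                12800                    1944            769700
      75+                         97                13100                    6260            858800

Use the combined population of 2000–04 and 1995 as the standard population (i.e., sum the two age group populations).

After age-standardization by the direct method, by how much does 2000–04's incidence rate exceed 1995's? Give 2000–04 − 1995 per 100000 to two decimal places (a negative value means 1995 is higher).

103.11

Age-specific rates per 100000 for 2000–04: 32.39, 165.61, 507.81, 740.46.
For 1995: 20.82, 95.61, 252.57, 728.92.
Combined standard total = 2396400; weights = 0.1045, 0.2051, 0.3265, 0.3638.
2000–04: 0.1045×32.39 + 0.2051×165.61 + 0.3265×507.81 + 0.3638×740.46 = 472.5798 per 100000.
1995: 0.1045×20.82 + 0.2051×95.61 + 0.3265×252.57 + 0.3638×728.92 = 369.4697 per 100000.
Difference = 472.5798 − 369.4697 = 103.1101.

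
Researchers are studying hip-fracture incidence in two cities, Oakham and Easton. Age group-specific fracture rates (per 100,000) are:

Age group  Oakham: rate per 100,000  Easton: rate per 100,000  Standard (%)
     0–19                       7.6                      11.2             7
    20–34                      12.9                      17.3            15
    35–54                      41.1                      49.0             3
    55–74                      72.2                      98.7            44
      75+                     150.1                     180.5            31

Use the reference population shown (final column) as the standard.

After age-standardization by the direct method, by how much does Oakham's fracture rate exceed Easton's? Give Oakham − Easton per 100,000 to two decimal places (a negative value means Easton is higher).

-22.23

Standard weights: 0.07, 0.15, 0.03, 0.44, 0.31.
Oakham: 0.0700×7.6 + 0.1500×12.9 + 0.0300×41.1 + 0.4400×72.2 + 0.3100×150.1 = 81.9990 per 100,000.
Easton: 0.0700×11.2 + 0.1500×17.3 + 0.0300×49.0 + 0.4400×98.7 + 0.3100×180.5 = 104.2320 per 100,000.
Difference = 81.9990 − 104.2320 = -22.2330.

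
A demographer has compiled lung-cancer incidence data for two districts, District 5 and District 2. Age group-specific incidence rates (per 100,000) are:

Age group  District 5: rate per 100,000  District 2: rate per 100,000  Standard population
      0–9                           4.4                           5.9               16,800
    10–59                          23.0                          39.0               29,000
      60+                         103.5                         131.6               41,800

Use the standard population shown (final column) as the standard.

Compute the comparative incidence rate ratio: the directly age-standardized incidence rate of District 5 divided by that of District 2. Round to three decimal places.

Standard total = 87,600; weights = 0.1918, 0.3311, 0.4772.
District 5: 0.1918×4.4 + 0.3311×23.0 + 0.4772×103.5 = 57.8450 per 100,000.
District 2: 0.1918×5.9 + 0.3311×39.0 + 0.4772×131.6 = 76.8379 per 100,000.
Ratio = 57.8450 ÷ 76.8379 = 0.75282.

0.753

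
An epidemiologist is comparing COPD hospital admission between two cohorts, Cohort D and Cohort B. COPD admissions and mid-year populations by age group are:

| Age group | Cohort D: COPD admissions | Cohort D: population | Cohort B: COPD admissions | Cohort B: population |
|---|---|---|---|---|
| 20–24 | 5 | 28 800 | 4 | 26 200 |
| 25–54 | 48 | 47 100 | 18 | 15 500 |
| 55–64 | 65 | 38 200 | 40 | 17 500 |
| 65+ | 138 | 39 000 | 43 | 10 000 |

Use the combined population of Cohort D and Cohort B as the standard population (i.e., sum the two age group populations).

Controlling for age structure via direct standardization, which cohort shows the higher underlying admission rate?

Cohort B

Age-specific rates per 10 000 for Cohort D: 1.74, 10.19, 17.02, 35.38.
For Cohort B: 1.53, 11.61, 22.86, 43.00.
Combined standard total = 222 300; weights = 0.2474, 0.2816, 0.2506, 0.2204.
Cohort D: 0.2474×1.74 + 0.2816×10.19 + 0.2506×17.02 + 0.2204×35.38 = 15.3624 per 10 000.
Cohort B: 0.2474×1.53 + 0.2816×11.61 + 0.2506×22.86 + 0.2204×43.00 = 18.8533 per 10 000.
The crude rates (16.72 vs 15.17) would put Cohort D higher, but that reflects its age composition; once standardized to a common age structure, Cohort B has the higher underlying rate.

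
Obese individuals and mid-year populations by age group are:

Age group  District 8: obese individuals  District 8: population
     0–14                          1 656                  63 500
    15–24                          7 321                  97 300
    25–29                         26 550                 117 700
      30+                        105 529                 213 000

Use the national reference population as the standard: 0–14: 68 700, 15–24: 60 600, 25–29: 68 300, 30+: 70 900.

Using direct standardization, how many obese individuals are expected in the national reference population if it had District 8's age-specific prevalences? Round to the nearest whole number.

Age-specific rates per 1 000 for District 8: 26.079, 75.242, 225.573, 495.441.
Expected obese individuals = Σ (standard pop × age-specific rate ÷ 1 000)
= 68 700×26.079/1 000 + 60 600×75.242/1 000 + 68 300×225.573/1 000 + 70 900×495.441/1 000
= 1791.61 + 4559.64 + 15406.67 + 35126.79 = 56884.70.

56885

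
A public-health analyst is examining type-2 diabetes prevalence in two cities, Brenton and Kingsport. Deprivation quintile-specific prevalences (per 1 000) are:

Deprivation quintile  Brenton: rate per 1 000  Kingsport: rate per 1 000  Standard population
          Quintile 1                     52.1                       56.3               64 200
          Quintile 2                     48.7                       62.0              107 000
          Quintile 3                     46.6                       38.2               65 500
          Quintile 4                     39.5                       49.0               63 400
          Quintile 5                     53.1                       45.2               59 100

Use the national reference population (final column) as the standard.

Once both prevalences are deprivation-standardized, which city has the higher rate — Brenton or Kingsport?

Kingsport

Standard total = 359 200; weights = 0.1787, 0.2979, 0.1823, 0.1765, 0.1645.
Brenton: 0.1787×52.1 + 0.2979×48.7 + 0.1823×46.6 + 0.1765×39.5 + 0.1645×53.1 = 48.0249 per 1 000.
Kingsport: 0.1787×56.3 + 0.2979×62.0 + 0.1823×38.2 + 0.1765×49.0 + 0.1645×45.2 = 51.5826 per 1 000.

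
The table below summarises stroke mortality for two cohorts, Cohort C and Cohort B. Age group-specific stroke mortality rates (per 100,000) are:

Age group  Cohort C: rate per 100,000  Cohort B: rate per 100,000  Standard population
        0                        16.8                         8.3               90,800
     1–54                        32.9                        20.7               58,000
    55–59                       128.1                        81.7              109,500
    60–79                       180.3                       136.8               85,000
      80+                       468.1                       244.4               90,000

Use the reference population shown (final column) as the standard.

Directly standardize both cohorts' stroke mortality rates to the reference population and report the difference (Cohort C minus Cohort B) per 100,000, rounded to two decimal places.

Standard total = 433,300; weights = 0.2096, 0.1339, 0.2527, 0.1962, 0.2077.
Cohort C: 0.2096×16.8 + 0.1339×32.9 + 0.2527×128.1 + 0.1962×180.3 + 0.2077×468.1 = 172.8943 per 100,000.
Cohort B: 0.2096×8.3 + 0.1339×20.7 + 0.2527×81.7 + 0.1962×136.8 + 0.2077×244.4 = 102.7565 per 100,000.
Difference = 172.8943 − 102.7565 = 70.1378.

70.14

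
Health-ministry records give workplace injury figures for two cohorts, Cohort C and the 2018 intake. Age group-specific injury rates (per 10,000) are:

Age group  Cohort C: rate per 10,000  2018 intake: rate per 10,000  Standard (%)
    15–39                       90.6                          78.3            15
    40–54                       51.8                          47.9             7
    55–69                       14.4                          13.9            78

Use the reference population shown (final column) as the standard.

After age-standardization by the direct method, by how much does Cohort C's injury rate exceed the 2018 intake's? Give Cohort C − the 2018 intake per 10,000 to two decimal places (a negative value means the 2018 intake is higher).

Standard weights: 0.15, 0.07, 0.78.
Cohort C: 0.1500×90.6 + 0.0700×51.8 + 0.7800×14.4 = 28.4480 per 10,000.
The 2018 intake: 0.1500×78.3 + 0.0700×47.9 + 0.7800×13.9 = 25.9400 per 10,000.
Difference = 28.4480 − 25.9400 = 2.5080.

2.51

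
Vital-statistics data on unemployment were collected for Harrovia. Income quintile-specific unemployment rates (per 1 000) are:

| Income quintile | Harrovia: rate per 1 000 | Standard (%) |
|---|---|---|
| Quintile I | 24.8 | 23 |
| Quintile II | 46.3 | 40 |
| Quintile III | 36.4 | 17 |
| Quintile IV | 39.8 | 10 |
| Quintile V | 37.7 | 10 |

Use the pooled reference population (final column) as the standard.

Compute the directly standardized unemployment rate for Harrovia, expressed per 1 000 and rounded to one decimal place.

Standard weights: 0.23, 0.40, 0.17, 0.10, 0.10.
Standardized rate: 0.2300×24.8 + 0.4000×46.3 + 0.1700×36.4 + 0.1000×39.8 + 0.1000×37.7 = 38.1620 per 1 000.

38.2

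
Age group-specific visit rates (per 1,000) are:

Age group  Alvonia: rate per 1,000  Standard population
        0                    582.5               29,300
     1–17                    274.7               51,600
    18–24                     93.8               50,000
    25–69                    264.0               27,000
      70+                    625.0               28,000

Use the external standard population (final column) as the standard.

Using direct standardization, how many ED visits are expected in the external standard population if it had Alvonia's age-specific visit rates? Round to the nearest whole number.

Expected ED visits = Σ (standard pop × age-specific rate ÷ 1,000)
= 29,300×582.5/1,000 + 51,600×274.7/1,000 + 50,000×93.8/1,000 + 27,000×264.0/1,000 + 28,000×625.0/1,000
= 17067.25 + 14174.52 + 4690.00 + 7128.00 + 17500.00 = 60559.77.

60560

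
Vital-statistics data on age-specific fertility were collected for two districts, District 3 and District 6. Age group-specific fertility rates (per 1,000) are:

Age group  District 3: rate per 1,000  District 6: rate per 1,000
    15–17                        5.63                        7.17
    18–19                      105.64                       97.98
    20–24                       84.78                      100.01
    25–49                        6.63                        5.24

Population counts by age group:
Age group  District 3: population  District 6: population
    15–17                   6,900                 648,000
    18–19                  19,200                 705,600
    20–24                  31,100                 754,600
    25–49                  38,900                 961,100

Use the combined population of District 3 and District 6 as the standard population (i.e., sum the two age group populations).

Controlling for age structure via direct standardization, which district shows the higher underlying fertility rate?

Combined standard total = 3,165,400; weights = 0.2069, 0.2290, 0.2482, 0.3159.
District 3: 0.2069×5.63 + 0.2290×105.64 + 0.2482×84.78 + 0.3159×6.63 = 48.4920 per 1,000.
District 6: 0.2069×7.17 + 0.2290×97.98 + 0.2482×100.01 + 0.3159×5.24 = 50.3979 per 1,000.
The crude rates (51.63 vs 50.27) would put District 3 higher, but that reflects its age composition; once standardized to a common age structure, District 6 has the higher underlying rate.

District 6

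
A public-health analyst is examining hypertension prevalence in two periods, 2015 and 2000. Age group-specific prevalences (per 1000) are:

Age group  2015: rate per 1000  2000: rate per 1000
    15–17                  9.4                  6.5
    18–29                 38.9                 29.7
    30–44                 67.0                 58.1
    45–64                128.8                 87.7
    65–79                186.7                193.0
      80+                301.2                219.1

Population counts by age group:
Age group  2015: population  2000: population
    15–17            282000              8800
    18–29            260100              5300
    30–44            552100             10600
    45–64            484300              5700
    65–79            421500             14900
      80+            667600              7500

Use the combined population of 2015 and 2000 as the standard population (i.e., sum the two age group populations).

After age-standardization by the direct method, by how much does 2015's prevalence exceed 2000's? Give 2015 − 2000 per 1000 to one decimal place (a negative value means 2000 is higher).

29.8

Combined standard total = 2720400; weights = 0.1069, 0.0976, 0.2068, 0.1801, 0.1604, 0.2482.
2015: 0.1069×9.4 + 0.0976×38.9 + 0.2068×67.0 + 0.1801×128.8 + 0.1604×186.7 + 0.2482×301.2 = 146.5544 per 1000.
2000: 0.1069×6.5 + 0.0976×29.7 + 0.2068×58.1 + 0.1801×87.7 + 0.1604×193.0 + 0.2482×219.1 = 116.7395 per 1000.
Difference = 146.5544 − 116.7395 = 29.8149.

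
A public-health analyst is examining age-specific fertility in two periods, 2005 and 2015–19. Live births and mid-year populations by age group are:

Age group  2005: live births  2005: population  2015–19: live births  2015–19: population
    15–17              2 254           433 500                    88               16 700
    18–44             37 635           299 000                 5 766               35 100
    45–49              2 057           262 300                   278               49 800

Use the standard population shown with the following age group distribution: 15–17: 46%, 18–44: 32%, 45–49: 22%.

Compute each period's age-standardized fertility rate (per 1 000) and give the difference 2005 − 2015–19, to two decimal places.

-11.82

Age-specific rates per 1 000 for 2005: 5.200, 125.870, 7.842.
For 2015–19: 5.269, 164.274, 5.582.
Standard weights: 0.46, 0.32, 0.22.
2005: 0.4600×5.200 + 0.3200×125.870 + 0.2200×7.842 = 44.3953 per 1 000.
2015–19: 0.4600×5.269 + 0.3200×164.274 + 0.2200×5.582 = 56.2196 per 1 000.
Difference = 44.3953 − 56.2196 = -11.8243.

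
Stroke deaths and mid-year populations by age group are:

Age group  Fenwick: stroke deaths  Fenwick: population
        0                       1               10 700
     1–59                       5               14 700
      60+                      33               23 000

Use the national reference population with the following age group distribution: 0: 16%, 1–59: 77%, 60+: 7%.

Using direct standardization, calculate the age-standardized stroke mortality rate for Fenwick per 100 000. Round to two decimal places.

Age-specific rates per 100 000 for Fenwick: 9.35, 34.01, 143.48.
Standard weights: 0.16, 0.77, 0.07.
Standardized rate: 0.1600×9.35 + 0.7700×34.01 + 0.0700×143.48 = 37.7293 per 100 000.

37.73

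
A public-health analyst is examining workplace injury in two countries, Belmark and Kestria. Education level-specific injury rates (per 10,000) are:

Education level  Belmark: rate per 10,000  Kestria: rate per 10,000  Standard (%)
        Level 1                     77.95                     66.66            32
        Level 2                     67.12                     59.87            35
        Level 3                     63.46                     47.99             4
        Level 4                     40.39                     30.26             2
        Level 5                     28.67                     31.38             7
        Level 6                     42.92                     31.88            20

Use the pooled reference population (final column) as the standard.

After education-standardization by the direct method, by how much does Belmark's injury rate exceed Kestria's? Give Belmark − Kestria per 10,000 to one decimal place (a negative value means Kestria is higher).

9.0

Standard weights: 0.32, 0.35, 0.04, 0.02, 0.07, 0.20.
Belmark: 0.3200×77.95 + 0.3500×67.12 + 0.0400×63.46 + 0.0200×40.39 + 0.0700×28.67 + 0.2000×42.92 = 62.3731 per 10,000.
Kestria: 0.3200×66.66 + 0.3500×59.87 + 0.0400×47.99 + 0.0200×30.26 + 0.0700×31.38 + 0.2000×31.88 = 53.3831 per 10,000.
Difference = 62.3731 − 53.3831 = 8.9900.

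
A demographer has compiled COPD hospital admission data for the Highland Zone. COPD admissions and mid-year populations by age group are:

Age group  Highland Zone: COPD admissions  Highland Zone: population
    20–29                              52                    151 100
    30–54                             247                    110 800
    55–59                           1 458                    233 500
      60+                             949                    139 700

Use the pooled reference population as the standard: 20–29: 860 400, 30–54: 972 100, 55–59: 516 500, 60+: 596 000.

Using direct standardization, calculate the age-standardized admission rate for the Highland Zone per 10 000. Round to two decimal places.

Age-specific rates per 10 000 for the Highland Zone: 3.44, 22.29, 62.44, 67.93.
Standard total = 2 945 000; weights = 0.2922, 0.3301, 0.1754, 0.2024.
Standardized rate: 0.2922×3.44 + 0.3301×22.29 + 0.1754×62.44 + 0.2024×67.93 = 33.0626 per 10 000.

33.06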